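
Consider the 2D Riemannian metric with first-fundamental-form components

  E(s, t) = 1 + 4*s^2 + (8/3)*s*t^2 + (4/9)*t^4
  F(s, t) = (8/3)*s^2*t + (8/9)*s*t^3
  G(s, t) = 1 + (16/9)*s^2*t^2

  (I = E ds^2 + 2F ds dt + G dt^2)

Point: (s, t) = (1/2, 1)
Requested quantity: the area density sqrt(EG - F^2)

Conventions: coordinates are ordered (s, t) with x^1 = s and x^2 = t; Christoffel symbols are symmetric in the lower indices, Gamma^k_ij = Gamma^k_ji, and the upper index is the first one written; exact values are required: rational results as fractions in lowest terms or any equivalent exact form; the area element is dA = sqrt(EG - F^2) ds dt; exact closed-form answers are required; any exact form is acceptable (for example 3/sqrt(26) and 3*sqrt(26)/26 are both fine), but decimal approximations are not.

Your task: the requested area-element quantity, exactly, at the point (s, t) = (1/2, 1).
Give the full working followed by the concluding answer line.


E = 34/9, F = 10/9, G = 13/9; EG - F^2 = 38/9

Answer: sqrt(EG - F^2) = sqrt(38)/3


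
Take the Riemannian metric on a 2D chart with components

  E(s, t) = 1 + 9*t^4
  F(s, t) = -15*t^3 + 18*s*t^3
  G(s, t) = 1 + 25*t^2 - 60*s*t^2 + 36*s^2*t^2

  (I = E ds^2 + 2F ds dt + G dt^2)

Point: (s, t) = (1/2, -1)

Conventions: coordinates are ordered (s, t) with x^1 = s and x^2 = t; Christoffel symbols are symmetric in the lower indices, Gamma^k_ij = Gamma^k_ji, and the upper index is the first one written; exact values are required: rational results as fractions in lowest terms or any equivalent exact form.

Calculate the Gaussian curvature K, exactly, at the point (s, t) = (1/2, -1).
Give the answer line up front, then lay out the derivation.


Answer: K = -9/49

E = 10, F = 6, G = 5, EG - F^2 = 14 at the point
E_s = 0, E_t = -36, F_s = -18, F_t = -18, G_s = -24, G_t = -8
E_tt = 108, F_st = 54, G_ss = 72
Apply the Brioschi formula K = (det M1 - det M2)/(EG - F^2)^2 over the derivative matrices of E, F, G.
M1 = [[-E_tt/2 + F_st - G_ss/2, E_s/2, F_s - E_t/2], [F_t - G_s/2, E, F], [G_t/2, F, G]] = [[-36, 0, 0], [-6, 10, 6], [-4, 6, 5]]; det M1 = -504
M2 = [[0, E_t/2, G_s/2], [E_t/2, E, F], [G_s/2, F, G]] = [[0, -18, -12], [-18, 10, 6], [-12, 6, 5]]; det M2 = -468
det M1 - det M2 = -36; K = -36 / (14)^2 = -9/49


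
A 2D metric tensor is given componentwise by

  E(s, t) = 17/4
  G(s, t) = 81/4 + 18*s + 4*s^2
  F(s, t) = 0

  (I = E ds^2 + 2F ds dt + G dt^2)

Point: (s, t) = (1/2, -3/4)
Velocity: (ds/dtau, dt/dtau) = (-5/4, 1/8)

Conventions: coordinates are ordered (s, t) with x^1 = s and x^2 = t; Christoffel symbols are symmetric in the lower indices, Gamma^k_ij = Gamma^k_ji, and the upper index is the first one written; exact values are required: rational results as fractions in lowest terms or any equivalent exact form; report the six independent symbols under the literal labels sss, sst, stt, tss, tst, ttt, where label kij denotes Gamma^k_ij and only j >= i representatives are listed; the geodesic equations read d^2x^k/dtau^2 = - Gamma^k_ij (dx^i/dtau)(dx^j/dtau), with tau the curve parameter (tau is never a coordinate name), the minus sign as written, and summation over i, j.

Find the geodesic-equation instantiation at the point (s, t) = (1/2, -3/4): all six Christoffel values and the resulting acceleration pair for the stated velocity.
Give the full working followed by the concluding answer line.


E = 17/4, F = 0, G = 121/4 at the point
E_s = 0, E_t = 0, F_s = 0, F_t = 0, G_s = 22, G_t = 0
EG - F^2 = 2057/16;  g^inv = (16/2057) * [[121/4, 0], [0, 17/4]]
first-kind symbols [ij,l] = (1/2)(d_i g_jl + d_j g_il - d_l g_ij): [ss,s] = E_s/2 = 0, [ss,t] = F_s - E_t/2 = 0, [st,s] = E_t/2 = 0, [st,t] = G_s/2 = 11, [tt,s] = F_t - G_s/2 = -11, [tt,t] = G_t/2 = 0
Gamma^s_ij = (G*[ij,s] - F*[ij,t])/(EG - F^2), Gamma^t_ij = (E*[ij,t] - F*[ij,s])/(EG - F^2)
Gamma_sss = 0, Gamma_sst = 0, Gamma_stt = -44/17, Gamma_tss = 0, Gamma_tst = 4/11, Gamma_ttt = 0
d^2s/dtau^2 = -(Gamma_sss*(-5/4)^2 + 2*Gamma_sst*(-5/4)*(1/8) + Gamma_stt*(1/8)^2) = 11/272
d^2t/dtau^2 = -(Gamma_tss*(-5/4)^2 + 2*Gamma_tst*(-5/4)*(1/8) + Gamma_ttt*(1/8)^2) = 5/44

Answer: Gamma_sss = 0, Gamma_sst = 0, Gamma_stt = -44/17, Gamma_tss = 0, Gamma_tst = 4/11, Gamma_ttt = 0; accelerations (d^2s/dtau^2, d^2t/dtau^2) = (11/272, 5/44)


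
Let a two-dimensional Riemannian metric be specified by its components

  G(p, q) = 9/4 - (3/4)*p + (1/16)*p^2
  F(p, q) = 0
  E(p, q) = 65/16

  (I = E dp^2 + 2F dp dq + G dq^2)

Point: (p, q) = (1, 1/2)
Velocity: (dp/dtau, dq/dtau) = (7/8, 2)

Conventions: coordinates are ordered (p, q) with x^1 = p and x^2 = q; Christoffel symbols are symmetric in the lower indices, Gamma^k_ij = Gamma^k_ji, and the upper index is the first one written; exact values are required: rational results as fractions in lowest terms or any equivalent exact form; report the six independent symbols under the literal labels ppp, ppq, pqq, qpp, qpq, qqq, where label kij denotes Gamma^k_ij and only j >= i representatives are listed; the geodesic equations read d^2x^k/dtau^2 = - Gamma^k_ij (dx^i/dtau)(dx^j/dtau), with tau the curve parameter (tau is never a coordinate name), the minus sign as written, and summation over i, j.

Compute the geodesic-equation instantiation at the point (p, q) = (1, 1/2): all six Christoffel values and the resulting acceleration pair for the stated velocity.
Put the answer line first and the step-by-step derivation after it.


Answer: Gamma_ppp = 0, Gamma_ppq = 0, Gamma_pqq = 1/13, Gamma_qpp = 0, Gamma_qpq = -1/5, Gamma_qqq = 0; accelerations (d^2p/dtau^2, d^2q/dtau^2) = (-4/13, 7/10)

E = 65/16, F = 0, G = 25/16 at the point
E_p = 0, E_q = 0, F_p = 0, F_q = 0, G_p = -5/8, G_q = 0
EG - F^2 = 1625/256;  g^inv = (256/1625) * [[25/16, 0], [0, 65/16]]
first-kind symbols [ij,l] = (1/2)(d_i g_jl + d_j g_il - d_l g_ij): [pp,p] = E_p/2 = 0, [pp,q] = F_p - E_q/2 = 0, [pq,p] = E_q/2 = 0, [pq,q] = G_p/2 = -5/16, [qq,p] = F_q - G_p/2 = 5/16, [qq,q] = G_q/2 = 0
Gamma^p_ij = (G*[ij,p] - F*[ij,q])/(EG - F^2), Gamma^q_ij = (E*[ij,q] - F*[ij,p])/(EG - F^2)
Gamma_ppp = 0, Gamma_ppq = 0, Gamma_pqq = 1/13, Gamma_qpp = 0, Gamma_qpq = -1/5, Gamma_qqq = 0
d^2p/dtau^2 = -(Gamma_ppp*(7/8)^2 + 2*Gamma_ppq*(7/8)*(2) + Gamma_pqq*(2)^2) = -4/13
d^2q/dtau^2 = -(Gamma_qpp*(7/8)^2 + 2*Gamma_qpq*(7/8)*(2) + Gamma_qqq*(2)^2) = 7/10


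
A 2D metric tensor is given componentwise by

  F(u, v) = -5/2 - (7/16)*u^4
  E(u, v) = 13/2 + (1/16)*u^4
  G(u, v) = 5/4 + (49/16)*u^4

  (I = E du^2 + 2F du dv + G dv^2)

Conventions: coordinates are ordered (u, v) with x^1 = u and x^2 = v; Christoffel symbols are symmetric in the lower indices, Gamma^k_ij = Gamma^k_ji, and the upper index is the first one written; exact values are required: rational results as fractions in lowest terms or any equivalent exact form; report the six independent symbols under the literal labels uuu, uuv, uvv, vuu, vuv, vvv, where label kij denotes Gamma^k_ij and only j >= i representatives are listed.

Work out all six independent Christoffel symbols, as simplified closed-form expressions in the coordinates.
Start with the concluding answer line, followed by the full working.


Answer: Gamma_uuu = (-49*u^7 - 540*u^3)/(2278*u^4 + 240), Gamma_uuv = (343*u^7 + 1960*u^3)/(2278*u^4 + 240), Gamma_uvv = (-2401*u^7 - 980*u^3)/(2278*u^4 + 240), Gamma_vuu = (-7*u^7 - 1416*u^3)/(2278*u^4 + 240), Gamma_vuv = (49*u^7 + 5096*u^3)/(2278*u^4 + 240), Gamma_vvv = (-343*u^7 - 1960*u^3)/(2278*u^4 + 240)

E = 13/2 + (1/16)*u^4; F = -5/2 - (7/16)*u^4; G = 5/4 + (49/16)*u^4
Gamma^k_ij = (1/2) g^{kl} (d_i g_jl + d_j g_il - d_l g_ij), with g^inv = (1/(EG-F^2)) [[G, -F], [-F, E]]
first partials: E_u = (1/4)*u^3, E_v = 0, F_u = -(7/4)*u^3, F_v = 0, G_u = (49/4)*u^3, G_v = 0
D = EG - F^2 = 15/8 + (1139/64)*u^4
expanded: Gamma^u_uu = (G E_u - 2F F_u + F E_v)/(2D), Gamma^u_uv = (G E_v - F G_u)/(2D), Gamma^u_vv = (2G F_v - G G_u - F G_v)/(2D), Gamma^v_uu = (2E F_u - E E_v - F E_u)/(2D), Gamma^v_uv = (E G_u - F E_v)/(2D), Gamma^v_vv = (E G_v - 2F F_v + F G_u)/(2D); substitute and cancel common factors


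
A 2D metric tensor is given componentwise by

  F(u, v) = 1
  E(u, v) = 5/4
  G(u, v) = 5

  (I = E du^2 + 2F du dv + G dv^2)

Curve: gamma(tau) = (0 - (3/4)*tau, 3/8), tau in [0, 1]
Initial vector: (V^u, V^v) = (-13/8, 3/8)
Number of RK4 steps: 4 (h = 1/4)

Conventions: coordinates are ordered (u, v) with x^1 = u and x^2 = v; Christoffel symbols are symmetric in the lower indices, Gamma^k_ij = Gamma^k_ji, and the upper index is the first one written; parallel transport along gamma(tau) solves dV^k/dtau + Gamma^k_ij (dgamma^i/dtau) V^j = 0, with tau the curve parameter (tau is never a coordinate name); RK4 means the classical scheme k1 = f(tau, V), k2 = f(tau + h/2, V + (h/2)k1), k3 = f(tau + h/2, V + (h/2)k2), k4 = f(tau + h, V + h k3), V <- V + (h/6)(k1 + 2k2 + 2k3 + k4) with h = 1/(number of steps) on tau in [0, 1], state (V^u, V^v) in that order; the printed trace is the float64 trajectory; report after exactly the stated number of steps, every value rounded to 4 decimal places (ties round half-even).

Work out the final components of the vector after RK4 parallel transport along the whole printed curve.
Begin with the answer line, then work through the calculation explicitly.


Answer: V^u = -1.6250, V^v = 0.3750

gamma'(tau) = (-3/4, 0); f(tau, V)^k = -Gamma^k_ij(gamma(tau)) gamma'^i(tau) V^j; h = 1/4; intermediate values shown to 6 dp
curve data and Christoffel symbols at the stage parameters:
  tau = 0.000000: gamma = (0.000000, 0.375000), gamma' = (-0.750000, 0.000000); Gamma_uuu = 0.000000, Gamma_uuv = 0.000000, Gamma_uvv = 0.000000, Gamma_vuu = 0.000000, Gamma_vuv = 0.000000, Gamma_vvv = 0.000000
  tau = 0.125000: gamma = (-0.093750, 0.375000), gamma' = (-0.750000, 0.000000); Gamma_uuu = 0.000000, Gamma_uuv = 0.000000, Gamma_uvv = 0.000000, Gamma_vuu = 0.000000, Gamma_vuv = 0.000000, Gamma_vvv = 0.000000
  tau = 0.250000: gamma = (-0.187500, 0.375000), gamma' = (-0.750000, 0.000000); Gamma_uuu = 0.000000, Gamma_uuv = 0.000000, Gamma_uvv = 0.000000, Gamma_vuu = 0.000000, Gamma_vuv = 0.000000, Gamma_vvv = 0.000000
  tau = 0.375000: gamma = (-0.281250, 0.375000), gamma' = (-0.750000, 0.000000); Gamma_uuu = 0.000000, Gamma_uuv = 0.000000, Gamma_uvv = 0.000000, Gamma_vuu = 0.000000, Gamma_vuv = 0.000000, Gamma_vvv = 0.000000
  tau = 0.500000: gamma = (-0.375000, 0.375000), gamma' = (-0.750000, 0.000000); Gamma_uuu = 0.000000, Gamma_uuv = 0.000000, Gamma_uvv = 0.000000, Gamma_vuu = 0.000000, Gamma_vuv = 0.000000, Gamma_vvv = 0.000000
  tau = 0.625000: gamma = (-0.468750, 0.375000), gamma' = (-0.750000, 0.000000); Gamma_uuu = 0.000000, Gamma_uuv = 0.000000, Gamma_uvv = 0.000000, Gamma_vuu = 0.000000, Gamma_vuv = 0.000000, Gamma_vvv = 0.000000
  tau = 0.750000: gamma = (-0.562500, 0.375000), gamma' = (-0.750000, 0.000000); Gamma_uuu = 0.000000, Gamma_uuv = 0.000000, Gamma_uvv = 0.000000, Gamma_vuu = 0.000000, Gamma_vuv = 0.000000, Gamma_vvv = 0.000000
  tau = 0.875000: gamma = (-0.656250, 0.375000), gamma' = (-0.750000, 0.000000); Gamma_uuu = 0.000000, Gamma_uuv = 0.000000, Gamma_uvv = 0.000000, Gamma_vuu = 0.000000, Gamma_vuv = 0.000000, Gamma_vvv = 0.000000
  tau = 1.000000: gamma = (-0.750000, 0.375000), gamma' = (-0.750000, 0.000000); Gamma_uuu = 0.000000, Gamma_uuv = 0.000000, Gamma_uvv = 0.000000, Gamma_vuu = 0.000000, Gamma_vuv = 0.000000, Gamma_vvv = 0.000000
step 0: V^u = -1.6250, V^v = 0.3750
step 1: k1 = (0.000000, 0.000000), k2 = (0.000000, 0.000000), k3 = (0.000000, 0.000000), k4 = (0.000000, 0.000000); V <- V + (h/6)(k1 + 2k2 + 2k3 + k4): V^u = -1.6250, V^v = 0.3750
step 2: k1 = (0.000000, 0.000000), k2 = (0.000000, 0.000000), k3 = (0.000000, 0.000000), k4 = (0.000000, 0.000000); V <- V + (h/6)(k1 + 2k2 + 2k3 + k4): V^u = -1.6250, V^v = 0.3750
step 3: k1 = (0.000000, 0.000000), k2 = (0.000000, 0.000000), k3 = (0.000000, 0.000000), k4 = (0.000000, 0.000000); V <- V + (h/6)(k1 + 2k2 + 2k3 + k4): V^u = -1.6250, V^v = 0.3750
step 4: k1 = (0.000000, 0.000000), k2 = (0.000000, 0.000000), k3 = (0.000000, 0.000000), k4 = (0.000000, 0.000000); V <- V + (h/6)(k1 + 2k2 + 2k3 + k4): V^u = -1.6250, V^v = 0.3750


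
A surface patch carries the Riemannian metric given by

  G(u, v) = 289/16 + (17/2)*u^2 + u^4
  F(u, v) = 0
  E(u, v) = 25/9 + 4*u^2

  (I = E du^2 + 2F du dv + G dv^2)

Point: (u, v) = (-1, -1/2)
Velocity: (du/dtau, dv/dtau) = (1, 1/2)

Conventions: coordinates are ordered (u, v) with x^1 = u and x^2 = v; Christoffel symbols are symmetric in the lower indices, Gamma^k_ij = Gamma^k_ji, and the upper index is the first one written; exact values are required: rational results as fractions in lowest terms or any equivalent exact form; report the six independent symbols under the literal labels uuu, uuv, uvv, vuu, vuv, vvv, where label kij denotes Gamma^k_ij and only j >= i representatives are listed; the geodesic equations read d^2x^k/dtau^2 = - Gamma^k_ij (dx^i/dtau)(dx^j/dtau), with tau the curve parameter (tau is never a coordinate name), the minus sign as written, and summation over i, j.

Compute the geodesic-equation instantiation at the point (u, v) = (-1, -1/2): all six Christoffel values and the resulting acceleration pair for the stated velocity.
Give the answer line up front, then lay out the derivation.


Answer: Gamma_uuu = -36/61, Gamma_uuv = 0, Gamma_uvv = 189/122, Gamma_vuu = 0, Gamma_vuv = -8/21, Gamma_vvv = 0; accelerations (d^2u/dtau^2, d^2v/dtau^2) = (99/488, 8/21)

E = 61/9, F = 0, G = 441/16 at the point
E_u = -8, E_v = 0, F_u = 0, F_v = 0, G_u = -21, G_v = 0
EG - F^2 = 2989/16;  g^inv = (16/2989) * [[441/16, 0], [0, 61/9]]
first-kind symbols [ij,l] = (1/2)(d_i g_jl + d_j g_il - d_l g_ij): [uu,u] = E_u/2 = -4, [uu,v] = F_u - E_v/2 = 0, [uv,u] = E_v/2 = 0, [uv,v] = G_u/2 = -21/2, [vv,u] = F_v - G_u/2 = 21/2, [vv,v] = G_v/2 = 0
Gamma^u_ij = (G*[ij,u] - F*[ij,v])/(EG - F^2), Gamma^v_ij = (E*[ij,v] - F*[ij,u])/(EG - F^2)
Gamma_uuu = -36/61, Gamma_uuv = 0, Gamma_uvv = 189/122, Gamma_vuu = 0, Gamma_vuv = -8/21, Gamma_vvv = 0
d^2u/dtau^2 = -(Gamma_uuu*(1)^2 + 2*Gamma_uuv*(1)*(1/2) + Gamma_uvv*(1/2)^2) = 99/488
d^2v/dtau^2 = -(Gamma_vuu*(1)^2 + 2*Gamma_vuv*(1)*(1/2) + Gamma_vvv*(1/2)^2) = 8/21


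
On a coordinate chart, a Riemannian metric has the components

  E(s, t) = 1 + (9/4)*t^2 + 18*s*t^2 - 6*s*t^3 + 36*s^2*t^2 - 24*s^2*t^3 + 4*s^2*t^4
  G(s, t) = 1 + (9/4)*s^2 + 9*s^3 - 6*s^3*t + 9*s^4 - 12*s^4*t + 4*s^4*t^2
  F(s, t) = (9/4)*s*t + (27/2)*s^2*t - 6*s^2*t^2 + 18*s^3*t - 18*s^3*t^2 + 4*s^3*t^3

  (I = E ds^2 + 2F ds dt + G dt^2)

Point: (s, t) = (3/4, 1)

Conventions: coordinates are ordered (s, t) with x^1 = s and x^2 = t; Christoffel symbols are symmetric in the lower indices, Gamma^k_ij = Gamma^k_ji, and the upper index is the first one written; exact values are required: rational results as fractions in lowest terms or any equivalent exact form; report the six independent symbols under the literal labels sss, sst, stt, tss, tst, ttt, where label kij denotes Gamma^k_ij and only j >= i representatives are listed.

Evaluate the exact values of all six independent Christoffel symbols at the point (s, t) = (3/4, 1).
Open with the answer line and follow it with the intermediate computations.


Answer: Gamma_sss = 4608/6169, Gamma_sst = 3456/6169, Gamma_stt = -1296/6169, Gamma_tss = 1728/6169, Gamma_tst = 1296/6169, Gamma_ttt = -486/6169

E = 85/4, F = 243/32, G = 985/256 at the point
E_s = 36, E_t = 27, F_s = 81/4, F_t = 0, G_s = 81/8, G_t = -243/64
EG - F^2 = 6169/256;  g^inv = (256/6169) * [[985/256, -243/32], [-243/32, 85/4]]
first-kind symbols [ij,l] = (1/2)(d_i g_jl + d_j g_il - d_l g_ij): [ss,s] = E_s/2 = 18, [ss,t] = F_s - E_t/2 = 27/4, [st,s] = E_t/2 = 27/2, [st,t] = G_s/2 = 81/16, [tt,s] = F_t - G_s/2 = -81/16, [tt,t] = G_t/2 = -243/128
Gamma^s_ij = (G*[ij,s] - F*[ij,t])/(EG - F^2), Gamma^t_ij = (E*[ij,t] - F*[ij,s])/(EG - F^2)


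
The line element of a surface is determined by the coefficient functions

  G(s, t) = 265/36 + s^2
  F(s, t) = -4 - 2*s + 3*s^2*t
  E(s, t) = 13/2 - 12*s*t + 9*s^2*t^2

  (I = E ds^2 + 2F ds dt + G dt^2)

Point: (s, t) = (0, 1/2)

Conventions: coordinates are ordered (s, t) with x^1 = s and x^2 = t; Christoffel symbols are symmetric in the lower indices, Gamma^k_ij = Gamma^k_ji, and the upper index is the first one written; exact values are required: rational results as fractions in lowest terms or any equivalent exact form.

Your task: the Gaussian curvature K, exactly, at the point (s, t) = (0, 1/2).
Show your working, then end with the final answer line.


E = 13/2, F = -4, G = 265/36, EG - F^2 = 2293/72 at the point
E_s = -6, E_t = 0, F_s = -2, F_t = 0, G_s = 0, G_t = 0
E_tt = 0, F_st = 0, G_ss = 2
K follows from Brioschi's formula, (det M1 - det M2)/(EG - F^2)^2.
M1 = [[-E_tt/2 + F_st - G_ss/2, E_s/2, F_s - E_t/2], [F_t - G_s/2, E, F], [G_t/2, F, G]] = [[-1, -3, -2], [0, 13/2, -4], [0, -4, 265/36]]; det M1 = -2293/72
M2 = [[0, E_t/2, G_s/2], [E_t/2, E, F], [G_s/2, F, G]] = [[0, 0, 0], [0, 13/2, -4], [0, -4, 265/36]]; det M2 = 0
det M1 - det M2 = -2293/72; K = -2293/72 / (2293/72)^2 = -72/2293

Answer: K = -72/2293


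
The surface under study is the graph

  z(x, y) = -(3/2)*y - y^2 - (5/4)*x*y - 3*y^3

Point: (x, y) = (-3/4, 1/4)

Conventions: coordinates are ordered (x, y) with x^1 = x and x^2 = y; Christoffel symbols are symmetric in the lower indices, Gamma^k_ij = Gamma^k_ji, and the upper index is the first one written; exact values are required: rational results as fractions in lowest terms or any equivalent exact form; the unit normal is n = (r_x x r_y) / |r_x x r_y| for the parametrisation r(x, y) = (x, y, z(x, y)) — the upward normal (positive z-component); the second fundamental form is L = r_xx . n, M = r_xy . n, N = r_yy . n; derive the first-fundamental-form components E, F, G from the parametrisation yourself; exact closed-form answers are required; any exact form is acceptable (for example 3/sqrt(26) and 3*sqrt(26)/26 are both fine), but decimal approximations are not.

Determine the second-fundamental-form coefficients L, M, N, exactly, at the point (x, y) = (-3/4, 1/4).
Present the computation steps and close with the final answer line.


z_x = -5/16, z_y = -13/8, z_xx = 0, z_xy = -5/4, z_yy = -13/2
E = 281/256, F = 65/128, G = 233/64; answer radicand W^2 = 957/256
unnormalised second-form numerators: l = 0, m = -5/4, n = -13/2; L = l/sqrt(957/256), and similarly M = m/sqrt(W^2), N = n/sqrt(W^2)

Answer: L = 0, M = -20*sqrt(957)/957, N = -104*sqrt(957)/957


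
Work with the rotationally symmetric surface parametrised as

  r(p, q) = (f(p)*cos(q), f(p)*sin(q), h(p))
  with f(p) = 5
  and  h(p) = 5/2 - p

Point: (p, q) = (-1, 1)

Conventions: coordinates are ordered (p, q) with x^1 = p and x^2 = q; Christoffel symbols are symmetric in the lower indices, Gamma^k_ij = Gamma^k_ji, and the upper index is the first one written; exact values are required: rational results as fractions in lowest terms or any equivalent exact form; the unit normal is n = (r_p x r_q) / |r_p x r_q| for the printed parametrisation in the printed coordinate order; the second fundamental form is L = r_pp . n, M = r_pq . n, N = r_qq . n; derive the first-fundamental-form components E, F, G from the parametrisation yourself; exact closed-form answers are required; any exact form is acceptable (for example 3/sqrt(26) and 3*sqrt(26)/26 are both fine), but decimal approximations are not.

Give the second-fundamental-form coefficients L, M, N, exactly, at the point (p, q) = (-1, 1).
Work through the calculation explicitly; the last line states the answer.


f = 5, f' = 0, f'' = 0, h' = -1, h'' = 0
E = 1, F = 0, G = 25; answer radicand W^2 = 1
unnormalised second-form numerators: l = 0, m = 0, n = -5; L = l/sqrt(1), and similarly M = m/sqrt(W^2), N = n/sqrt(W^2)

Answer: L = 0, M = 0, N = -5


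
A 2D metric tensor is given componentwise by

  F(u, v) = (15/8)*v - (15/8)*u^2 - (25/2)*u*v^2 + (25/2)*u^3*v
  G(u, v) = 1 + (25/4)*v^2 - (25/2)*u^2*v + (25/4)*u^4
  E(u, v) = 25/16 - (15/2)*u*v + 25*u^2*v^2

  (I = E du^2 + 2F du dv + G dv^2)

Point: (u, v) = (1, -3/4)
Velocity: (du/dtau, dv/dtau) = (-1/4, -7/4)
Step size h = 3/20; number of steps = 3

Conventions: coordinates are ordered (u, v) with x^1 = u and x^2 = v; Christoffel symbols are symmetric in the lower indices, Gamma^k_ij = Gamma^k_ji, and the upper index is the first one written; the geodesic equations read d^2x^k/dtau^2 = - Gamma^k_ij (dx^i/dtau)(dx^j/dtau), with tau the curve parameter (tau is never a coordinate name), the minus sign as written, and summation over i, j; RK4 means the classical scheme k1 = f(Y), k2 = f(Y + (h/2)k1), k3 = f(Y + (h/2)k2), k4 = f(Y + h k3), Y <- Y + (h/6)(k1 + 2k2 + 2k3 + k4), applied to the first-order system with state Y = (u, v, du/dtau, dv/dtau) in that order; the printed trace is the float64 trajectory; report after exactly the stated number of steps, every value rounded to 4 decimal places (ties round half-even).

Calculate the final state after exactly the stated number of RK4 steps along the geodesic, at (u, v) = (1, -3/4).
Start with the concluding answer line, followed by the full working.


Answer: u = 0.8573, v = -1.5109, du/dtau = -0.3720, dv/dtau = -1.6458

f(Y) = (du/dtau, dv/dtau, -Gamma^u_ij Y'^i Y'^j, -Gamma^v_ij Y'^i Y'^j) with the Gammas evaluated at the stage position; h = 0.150000; intermediate values shown to 6 dp
step 0: u = 1.0000, v = -0.7500, du/dtau = -0.2500, dv/dtau = -1.7500
step 1:
  k1: at (u, v) = (1.000000, -0.750000), (du/dtau, dv/dtau) = (-0.250000, -1.750000); Gamma_uuu = 0.417795, Gamma_uuv = -0.557060, Gamma_uvv = 0.278530, Gamma_vuu = -0.406190, Gamma_vuv = 0.541586, Gamma_vvv = -0.270793; k1 = (-0.250000, -1.750000, -0.391683, 0.380803)
  k2: at (u, v) = (0.981250, -0.881250), (du/dtau, dv/dtau) = (-0.279376, -1.721440); Gamma_uuu = 0.465781, Gamma_uuv = -0.518635, Gamma_uvv = 0.264273, Gamma_vuu = -0.423240, Gamma_vuv = 0.471268, Gamma_vvv = -0.240136; k2 = (-0.279376, -1.721440, -0.320635, 0.291351)
  k3: at (u, v) = (0.979047, -0.879108), (du/dtau, dv/dtau) = (-0.274048, -1.728149); Gamma_uuu = 0.466230, Gamma_uuv = -0.519232, Gamma_uvv = 0.265172, Gamma_vuu = -0.423851, Gamma_vuv = 0.472036, Gamma_vvv = -0.241069; k3 = (-0.274048, -1.728149, -0.335140, 0.304677)
  k4: at (u, v) = (0.958893, -1.009222), (du/dtau, dv/dtau) = (-0.300271, -1.704298); Gamma_uuu = 0.508288, Gamma_uuv = -0.482940, Gamma_uvv = 0.251821, Gamma_vuu = -0.438535, Gamma_vuv = 0.416666, Gamma_vvv = -0.217264; k4 = (-0.300271, -1.704298, -0.282988, 0.244153)
  Y <- Y + (h/6)(k1 + 2k2 + 2k3 + k4): u = 0.9586, v = -1.0088, du/dtau = -0.2997, dv/dtau = -1.7046
step 2:
  k1: at (u, v) = (0.958572, -1.008837), (du/dtau, dv/dtau) = (-0.299655, -1.704575); Gamma_uuu = 0.508354, Gamma_uuv = -0.483026, Gamma_uvv = 0.251951, Gamma_vuu = -0.438637, Gamma_vuv = 0.416782, Gamma_vvv = -0.217397; k1 = (-0.299655, -1.704575, -0.284264, 0.245279)
  k2: at (u, v) = (0.936098, -1.136680), (du/dtau, dv/dtau) = (-0.320975, -1.686179); Gamma_uuu = 0.546115, Gamma_uuv = -0.449746, Gamma_uvv = 0.240224, Gamma_vuu = -0.452746, Gamma_vuv = 0.372853, Gamma_vvv = -0.199153; k2 = (-0.320975, -1.686179, -0.252443, 0.209283)
  k3: at (u, v) = (0.934499, -1.135300), (du/dtau, dv/dtau) = (-0.318589, -1.688879); Gamma_uuu = 0.546636, Gamma_uuv = -0.449952, Gamma_uvv = 0.240745, Gamma_vuu = -0.453355, Gamma_vuv = 0.373169, Gamma_vvv = -0.199663; k3 = (-0.318589, -1.688879, -0.257963, 0.213942)
  k4: at (u, v) = (0.910784, -1.262169), (du/dtau, dv/dtau) = (-0.338350, -1.672483); Gamma_uuu = 0.581107, Gamma_uuv = -0.419328, Gamma_uvv = 0.230202, Gamma_vuu = -0.467657, Gamma_vuv = 0.337462, Gamma_vvv = -0.185259; k4 = (-0.338350, -1.672483, -0.235863, 0.189816)
  Y <- Y + (h/6)(k1 + 2k2 + 2k3 + k4): u = 0.9106, v = -1.2620, du/dtau = -0.3382, dv/dtau = -1.6725
step 3:
  k1: at (u, v) = (0.910644, -1.262016), (du/dtau, dv/dtau) = (-0.338179, -1.672536); Gamma_uuu = 0.581152, Gamma_uuv = -0.419347, Gamma_uvv = 0.230247, Gamma_vuu = -0.467716, Gamma_vuv = 0.337494, Gamma_vvv = -0.185305; k1 = (-0.338179, -1.672536, -0.236173, 0.190074)
  k2: at (u, v) = (0.885280, -1.387456), (du/dtau, dv/dtau) = (-0.355892, -1.658281); Gamma_uuu = 0.613279, Gamma_uuv = -0.391309, Gamma_uvv = 0.221008, Gamma_vuu = -0.483040, Gamma_vuv = 0.308209, Gamma_vvv = -0.174074; k2 = (-0.355892, -1.658281, -0.223551, 0.176077)
  k3: at (u, v) = (0.883952, -1.386387), (du/dtau, dv/dtau) = (-0.354945, -1.659330); Gamma_uuu = 0.613808, Gamma_uuv = -0.391360, Gamma_uvv = 0.221370, Gamma_vuu = -0.483674, Gamma_vuv = 0.308388, Gamma_vvv = -0.174437; k3 = (-0.354945, -1.659330, -0.225846, 0.177964)
  k4: at (u, v) = (0.857402, -1.510916), (du/dtau, dv/dtau) = (-0.372056, -1.645842); Gamma_uuu = 0.644135, Gamma_uuv = -0.365528, Gamma_uvv = 0.213160, Gamma_vuu = -0.500449, Gamma_vuv = 0.283991, Gamma_vvv = -0.165611; k4 = (-0.372056, -1.645842, -0.218914, 0.170081)
  Y <- Y + (h/6)(k1 + 2k2 + 2k3 + k4): u = 0.8573, v = -1.5109, du/dtau = -0.3720, dv/dtau = -1.6458


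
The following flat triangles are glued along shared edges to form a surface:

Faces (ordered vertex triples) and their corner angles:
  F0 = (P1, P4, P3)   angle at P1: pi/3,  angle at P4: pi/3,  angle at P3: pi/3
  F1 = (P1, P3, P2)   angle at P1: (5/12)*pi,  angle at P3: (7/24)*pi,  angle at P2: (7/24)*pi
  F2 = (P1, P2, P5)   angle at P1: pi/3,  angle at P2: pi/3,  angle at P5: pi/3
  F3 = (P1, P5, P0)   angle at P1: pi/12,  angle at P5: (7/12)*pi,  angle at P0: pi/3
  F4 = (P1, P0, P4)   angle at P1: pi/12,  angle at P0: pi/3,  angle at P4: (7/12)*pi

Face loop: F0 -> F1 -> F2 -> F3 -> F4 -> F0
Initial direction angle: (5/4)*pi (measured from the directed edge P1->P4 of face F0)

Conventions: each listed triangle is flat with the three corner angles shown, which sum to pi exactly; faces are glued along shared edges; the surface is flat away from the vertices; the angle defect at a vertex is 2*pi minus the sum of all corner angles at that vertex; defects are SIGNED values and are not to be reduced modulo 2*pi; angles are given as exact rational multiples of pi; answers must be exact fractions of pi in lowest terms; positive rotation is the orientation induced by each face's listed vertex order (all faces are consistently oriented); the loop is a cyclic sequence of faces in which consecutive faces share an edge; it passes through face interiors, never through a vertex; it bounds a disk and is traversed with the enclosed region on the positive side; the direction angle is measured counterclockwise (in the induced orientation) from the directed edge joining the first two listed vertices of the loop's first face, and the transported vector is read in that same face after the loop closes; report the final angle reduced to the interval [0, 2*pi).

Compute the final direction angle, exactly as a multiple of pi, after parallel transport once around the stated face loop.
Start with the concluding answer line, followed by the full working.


Answer: final direction angle = 0

enclosed vertex P1: corner angles sum to (5/4)*pi, defect = 2*pi - (5/4)*pi = (3/4)*pi
the final direction is the initial angle plus the enclosed defects, taken mod 2*pi in the induced orientation
final angle = (5/4)*pi + (3/4)*pi = 0 (mod 2*pi)


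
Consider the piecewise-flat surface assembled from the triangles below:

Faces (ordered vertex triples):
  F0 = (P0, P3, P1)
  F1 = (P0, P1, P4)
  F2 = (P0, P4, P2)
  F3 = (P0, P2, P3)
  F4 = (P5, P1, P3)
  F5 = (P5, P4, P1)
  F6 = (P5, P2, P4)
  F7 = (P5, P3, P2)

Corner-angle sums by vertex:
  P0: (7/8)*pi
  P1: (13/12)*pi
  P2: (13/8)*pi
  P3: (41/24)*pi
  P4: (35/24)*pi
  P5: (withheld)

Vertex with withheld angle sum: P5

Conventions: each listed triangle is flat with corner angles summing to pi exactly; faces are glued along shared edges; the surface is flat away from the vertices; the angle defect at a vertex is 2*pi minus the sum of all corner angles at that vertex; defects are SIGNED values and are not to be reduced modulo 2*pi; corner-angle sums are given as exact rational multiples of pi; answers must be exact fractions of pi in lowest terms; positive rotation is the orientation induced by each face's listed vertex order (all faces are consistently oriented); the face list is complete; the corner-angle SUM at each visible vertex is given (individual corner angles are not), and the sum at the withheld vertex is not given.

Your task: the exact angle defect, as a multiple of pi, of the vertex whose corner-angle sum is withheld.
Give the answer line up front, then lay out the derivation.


Answer: defect(P5) = (3/4)*pi

V = 6, E = 12, F = 8; chi = V - E + F = 2
Gauss-Bonnet: total defect = 2*pi*chi = 4*pi; visible defects sum to (13/4)*pi


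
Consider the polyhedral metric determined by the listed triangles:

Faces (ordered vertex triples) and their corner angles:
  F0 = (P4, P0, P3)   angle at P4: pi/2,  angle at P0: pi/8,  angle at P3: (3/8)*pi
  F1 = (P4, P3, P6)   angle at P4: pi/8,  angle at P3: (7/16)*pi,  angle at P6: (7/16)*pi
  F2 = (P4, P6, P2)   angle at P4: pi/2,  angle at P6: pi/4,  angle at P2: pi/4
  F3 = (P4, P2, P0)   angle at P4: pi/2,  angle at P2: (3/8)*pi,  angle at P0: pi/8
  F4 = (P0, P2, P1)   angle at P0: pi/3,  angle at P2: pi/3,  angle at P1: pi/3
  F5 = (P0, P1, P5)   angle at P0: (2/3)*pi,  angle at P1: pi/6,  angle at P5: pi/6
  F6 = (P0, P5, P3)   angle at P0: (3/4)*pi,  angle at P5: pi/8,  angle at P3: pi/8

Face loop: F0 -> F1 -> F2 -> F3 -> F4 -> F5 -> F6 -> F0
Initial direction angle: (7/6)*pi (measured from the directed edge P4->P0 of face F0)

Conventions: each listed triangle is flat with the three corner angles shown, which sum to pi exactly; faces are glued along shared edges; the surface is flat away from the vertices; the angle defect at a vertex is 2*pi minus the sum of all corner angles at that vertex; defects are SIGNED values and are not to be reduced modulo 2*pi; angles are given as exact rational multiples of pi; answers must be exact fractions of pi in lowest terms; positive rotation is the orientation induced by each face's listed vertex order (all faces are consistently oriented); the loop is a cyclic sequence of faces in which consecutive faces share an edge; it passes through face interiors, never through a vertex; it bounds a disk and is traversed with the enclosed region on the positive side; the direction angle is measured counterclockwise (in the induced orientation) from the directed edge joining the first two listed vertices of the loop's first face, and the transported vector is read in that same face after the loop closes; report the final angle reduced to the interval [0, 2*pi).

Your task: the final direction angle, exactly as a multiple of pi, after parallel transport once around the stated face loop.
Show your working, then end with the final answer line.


enclosed vertex P0: corner angles sum to 2*pi, defect = 2*pi - 2*pi = 0
enclosed vertex P4: corner angles sum to (13/8)*pi, defect = 2*pi - (13/8)*pi = (3/8)*pi
the rotation equals the total enclosed defect, so the final angle is initial + defects (mod 2*pi)
final angle = (7/6)*pi + (3/8)*pi = (37/24)*pi (mod 2*pi)

Answer: final direction angle = (37/24)*pi


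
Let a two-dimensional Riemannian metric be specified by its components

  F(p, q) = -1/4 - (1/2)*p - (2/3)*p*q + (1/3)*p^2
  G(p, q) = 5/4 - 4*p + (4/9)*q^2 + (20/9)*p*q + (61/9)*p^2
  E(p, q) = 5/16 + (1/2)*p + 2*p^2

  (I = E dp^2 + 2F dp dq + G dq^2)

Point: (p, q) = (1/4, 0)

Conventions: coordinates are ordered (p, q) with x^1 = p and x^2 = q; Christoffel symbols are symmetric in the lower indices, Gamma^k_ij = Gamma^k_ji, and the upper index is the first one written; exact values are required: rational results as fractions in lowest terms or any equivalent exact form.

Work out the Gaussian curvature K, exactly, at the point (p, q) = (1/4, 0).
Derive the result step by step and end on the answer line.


E = 9/16, F = -17/48, G = 97/144, EG - F^2 = 73/288 at the point
E_p = 3/2, E_q = 0, F_p = -1/3, F_q = -1/6, G_p = -11/18, G_q = 5/9
E_qq = 0, F_pq = -2/3, G_pp = 122/9
By Brioschi, K is (det M1 - det M2) divided by (EG - F^2) squared.
M1 = [[-E_qq/2 + F_pq - G_pp/2, E_p/2, F_p - E_q/2], [F_q - G_p/2, E, F], [G_q/2, F, G]] = [[-67/9, 3/4, -1/3], [5/36, 9/16, -17/48], [5/18, -17/48, 97/144]]; det M1 = -40693/20736
M2 = [[0, E_q/2, G_p/2], [E_q/2, E, F], [G_p/2, F, G]] = [[0, 0, -11/36], [0, 9/16, -17/48], [-11/36, -17/48, 97/144]]; det M2 = -121/2304
det M1 - det M2 = -9901/5184; K = -9901/5184 / (73/288)^2 = -158416/5329

Answer: K = -158416/5329


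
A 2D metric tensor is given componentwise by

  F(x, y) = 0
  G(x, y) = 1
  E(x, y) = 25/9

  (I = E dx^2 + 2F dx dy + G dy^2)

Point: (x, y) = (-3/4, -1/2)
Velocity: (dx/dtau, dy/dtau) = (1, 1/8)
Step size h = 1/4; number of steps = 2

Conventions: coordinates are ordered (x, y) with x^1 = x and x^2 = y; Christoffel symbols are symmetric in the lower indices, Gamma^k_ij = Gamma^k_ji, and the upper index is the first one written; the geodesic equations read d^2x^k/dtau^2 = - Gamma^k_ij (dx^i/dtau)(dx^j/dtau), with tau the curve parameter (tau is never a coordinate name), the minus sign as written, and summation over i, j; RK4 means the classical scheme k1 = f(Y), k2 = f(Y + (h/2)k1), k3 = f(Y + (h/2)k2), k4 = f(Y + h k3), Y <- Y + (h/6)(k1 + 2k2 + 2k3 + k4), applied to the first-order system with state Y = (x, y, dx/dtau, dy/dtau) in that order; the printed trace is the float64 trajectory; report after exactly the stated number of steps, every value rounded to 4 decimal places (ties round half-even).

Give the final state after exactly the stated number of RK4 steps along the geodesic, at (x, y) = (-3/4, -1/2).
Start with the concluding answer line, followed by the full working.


Answer: x = -0.2500, y = -0.4375, dx/dtau = 1.0000, dy/dtau = 0.1250

f(Y) = (dx/dtau, dy/dtau, -Gamma^x_ij Y'^i Y'^j, -Gamma^y_ij Y'^i Y'^j) with the Gammas evaluated at the stage position; h = 0.250000; intermediate values shown to 6 dp
step 0: x = -0.7500, y = -0.5000, dx/dtau = 1.0000, dy/dtau = 0.1250
step 1:
  k1: at (x, y) = (-0.750000, -0.500000), (dx/dtau, dy/dtau) = (1.000000, 0.125000); Gamma_xxx = 0.000000, Gamma_xxy = 0.000000, Gamma_xyy = 0.000000, Gamma_yxx = 0.000000, Gamma_yxy = 0.000000, Gamma_yyy = 0.000000; k1 = (1.000000, 0.125000, 0.000000, 0.000000)
  k2: at (x, y) = (-0.625000, -0.484375), (dx/dtau, dy/dtau) = (1.000000, 0.125000); Gamma_xxx = 0.000000, Gamma_xxy = 0.000000, Gamma_xyy = 0.000000, Gamma_yxx = 0.000000, Gamma_yxy = 0.000000, Gamma_yyy = 0.000000; k2 = (1.000000, 0.125000, 0.000000, 0.000000)
  k3: at (x, y) = (-0.625000, -0.484375), (dx/dtau, dy/dtau) = (1.000000, 0.125000); Gamma_xxx = 0.000000, Gamma_xxy = 0.000000, Gamma_xyy = 0.000000, Gamma_yxx = 0.000000, Gamma_yxy = 0.000000, Gamma_yyy = 0.000000; k3 = (1.000000, 0.125000, 0.000000, 0.000000)
  k4: at (x, y) = (-0.500000, -0.468750), (dx/dtau, dy/dtau) = (1.000000, 0.125000); Gamma_xxx = 0.000000, Gamma_xxy = 0.000000, Gamma_xyy = 0.000000, Gamma_yxx = 0.000000, Gamma_yxy = 0.000000, Gamma_yyy = 0.000000; k4 = (1.000000, 0.125000, 0.000000, 0.000000)
  Y <- Y + (h/6)(k1 + 2k2 + 2k3 + k4): x = -0.5000, y = -0.4688, dx/dtau = 1.0000, dy/dtau = 0.1250
step 2:
  k1: at (x, y) = (-0.500000, -0.468750), (dx/dtau, dy/dtau) = (1.000000, 0.125000); Gamma_xxx = 0.000000, Gamma_xxy = 0.000000, Gamma_xyy = 0.000000, Gamma_yxx = 0.000000, Gamma_yxy = 0.000000, Gamma_yyy = 0.000000; k1 = (1.000000, 0.125000, 0.000000, 0.000000)
  k2: at (x, y) = (-0.375000, -0.453125), (dx/dtau, dy/dtau) = (1.000000, 0.125000); Gamma_xxx = 0.000000, Gamma_xxy = 0.000000, Gamma_xyy = 0.000000, Gamma_yxx = 0.000000, Gamma_yxy = 0.000000, Gamma_yyy = 0.000000; k2 = (1.000000, 0.125000, 0.000000, 0.000000)
  k3: at (x, y) = (-0.375000, -0.453125), (dx/dtau, dy/dtau) = (1.000000, 0.125000); Gamma_xxx = 0.000000, Gamma_xxy = 0.000000, Gamma_xyy = 0.000000, Gamma_yxx = 0.000000, Gamma_yxy = 0.000000, Gamma_yyy = 0.000000; k3 = (1.000000, 0.125000, 0.000000, 0.000000)
  k4: at (x, y) = (-0.250000, -0.437500), (dx/dtau, dy/dtau) = (1.000000, 0.125000); Gamma_xxx = 0.000000, Gamma_xxy = 0.000000, Gamma_xyy = 0.000000, Gamma_yxx = 0.000000, Gamma_yxy = 0.000000, Gamma_yyy = 0.000000; k4 = (1.000000, 0.125000, 0.000000, 0.000000)
  Y <- Y + (h/6)(k1 + 2k2 + 2k3 + k4): x = -0.2500, y = -0.4375, dx/dtau = 1.0000, dy/dtau = 0.1250


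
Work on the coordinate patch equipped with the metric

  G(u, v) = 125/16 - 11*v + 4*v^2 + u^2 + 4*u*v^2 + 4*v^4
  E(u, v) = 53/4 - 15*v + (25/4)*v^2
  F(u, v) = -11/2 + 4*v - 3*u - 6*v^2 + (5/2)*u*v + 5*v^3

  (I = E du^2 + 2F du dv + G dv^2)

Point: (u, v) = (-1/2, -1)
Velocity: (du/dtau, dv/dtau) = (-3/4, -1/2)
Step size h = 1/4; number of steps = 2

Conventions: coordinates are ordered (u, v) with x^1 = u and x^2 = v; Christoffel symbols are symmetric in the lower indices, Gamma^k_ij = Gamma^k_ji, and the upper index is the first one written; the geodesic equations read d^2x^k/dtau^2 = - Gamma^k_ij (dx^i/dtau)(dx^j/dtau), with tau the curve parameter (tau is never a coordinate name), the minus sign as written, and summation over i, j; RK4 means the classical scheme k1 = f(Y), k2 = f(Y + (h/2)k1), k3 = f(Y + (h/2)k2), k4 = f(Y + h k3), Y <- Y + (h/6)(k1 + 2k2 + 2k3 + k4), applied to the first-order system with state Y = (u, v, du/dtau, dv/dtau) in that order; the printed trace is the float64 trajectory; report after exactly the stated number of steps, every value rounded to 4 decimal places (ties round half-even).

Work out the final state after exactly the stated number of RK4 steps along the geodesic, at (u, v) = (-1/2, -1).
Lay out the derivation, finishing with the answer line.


f(Y) = (du/dtau, dv/dtau, -Gamma^u_ij Y'^i Y'^j, -Gamma^v_ij Y'^i Y'^j) with the Gammas evaluated at the stage position; h = 0.250000; intermediate values shown to 6 dp
step 0: u = -0.5000, v = -1.0000, du/dtau = -0.7500, dv/dtau = -0.5000
step 1:
  k1: at (u, v) = (-0.500000, -1.000000), (du/dtau, dv/dtau) = (-0.750000, -0.500000); Gamma_uuu = 0.266447, Gamma_uuv = -0.578581, Gamma_uvv = 0.787656, Gamma_vuu = 0.517883, Gamma_vuv = -0.349918, Gamma_vvv = -0.060613; k1 = (-0.750000, -0.500000, 0.087145, -0.013718)
  k2: at (u, v) = (-0.593750, -1.062500), (du/dtau, dv/dtau) = (-0.739107, -0.501715); Gamma_uuu = 0.269366, Gamma_uuv = -0.574692, Gamma_uvv = 0.820988, Gamma_vuu = 0.509472, Gamma_vuv = -0.349019, Gamma_vvv = -0.040702; k2 = (-0.739107, -0.501715, 0.072409, -0.009221)
  k3: at (u, v) = (-0.592388, -1.062714), (du/dtau, dv/dtau) = (-0.740949, -0.501153); Gamma_uuu = 0.269584, Gamma_uuv = -0.574887, Gamma_uvv = 0.821225, Gamma_vuu = 0.509581, Gamma_vuv = -0.349235, Gamma_vvv = -0.040513; k3 = (-0.740949, -0.501153, 0.072687, -0.010226)
  k4: at (u, v) = (-0.685237, -1.125288), (du/dtau, dv/dtau) = (-0.731828, -0.502557); Gamma_uuu = 0.273807, Gamma_uuv = -0.572788, Gamma_uvv = 0.854471, Gamma_vuu = 0.502247, Gamma_vuv = -0.349944, Gamma_vvv = -0.020736; k4 = (-0.731828, -0.502557, 0.058874, -0.006345)
  Y <- Y + (h/6)(k1 + 2k2 + 2k3 + k4): u = -0.6851, v = -1.1253, du/dtau = -0.7318, dv/dtau = -0.5025
step 2:
  k1: at (u, v) = (-0.685081, -1.125345), (du/dtau, dv/dtau) = (-0.731824, -0.502457); Gamma_uuu = 0.273840, Gamma_uuv = -0.572816, Gamma_uvv = 0.854520, Gamma_vuu = 0.502259, Gamma_vuv = -0.349975, Gamma_vvv = -0.020700; k1 = (-0.731824, -0.502457, 0.058866, -0.006389)
  k2: at (u, v) = (-0.776559, -1.188153), (du/dtau, dv/dtau) = (-0.724466, -0.503255); Gamma_uuu = 0.279336, Gamma_uuv = -0.572533, Gamma_uvv = 0.888007, Gamma_vuu = 0.495892, Gamma_vuv = -0.352221, Gamma_vvv = -0.000789; k2 = (-0.724466, -0.503255, 0.045969, -0.003237)
  k3: at (u, v) = (-0.775639, -1.188252), (du/dtau, dv/dtau) = (-0.726078, -0.502861); Gamma_uuu = 0.279468, Gamma_uuv = -0.572661, Gamma_uvv = 0.888147, Gamma_vuu = 0.495960, Gamma_vuv = -0.352353, Gamma_vvv = -0.000675; k3 = (-0.726078, -0.502861, 0.046259, -0.003995)
  k4: at (u, v) = (-0.866600, -1.251061), (du/dtau, dv/dtau) = (-0.720260, -0.503455); Gamma_uuu = 0.285967, Gamma_uuv = -0.574020, Gamma_uvv = 0.921857, Gamma_vuu = 0.490367, Gamma_vuv = -0.355843, Gamma_vvv = 0.019366; k4 = (-0.720260, -0.503455, 0.034288, -0.001227)
  Y <- Y + (h/6)(k1 + 2k2 + 2k3 + k4): u = -0.8665, v = -1.2511, du/dtau = -0.7203, dv/dtau = -0.5034

Answer: u = -0.8665, v = -1.2511, du/dtau = -0.7203, dv/dtau = -0.5034


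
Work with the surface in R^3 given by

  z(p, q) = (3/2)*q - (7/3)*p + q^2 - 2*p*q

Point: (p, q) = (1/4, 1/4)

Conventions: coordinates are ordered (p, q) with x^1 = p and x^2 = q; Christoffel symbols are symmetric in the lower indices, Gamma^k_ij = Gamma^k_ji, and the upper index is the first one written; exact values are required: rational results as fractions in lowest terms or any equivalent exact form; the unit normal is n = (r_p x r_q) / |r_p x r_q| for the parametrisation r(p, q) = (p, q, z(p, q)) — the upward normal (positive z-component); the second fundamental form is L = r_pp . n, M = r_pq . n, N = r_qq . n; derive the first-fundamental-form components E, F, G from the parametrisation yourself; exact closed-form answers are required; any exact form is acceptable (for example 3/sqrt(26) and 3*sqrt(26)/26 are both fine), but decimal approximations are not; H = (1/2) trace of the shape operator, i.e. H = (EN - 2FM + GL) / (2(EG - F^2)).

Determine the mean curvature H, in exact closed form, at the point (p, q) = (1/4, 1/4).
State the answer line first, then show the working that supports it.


Answer: H = 57*sqrt(406)/82418

z_p = -17/6, z_q = 3/2, z_pp = 0, z_pq = -2, z_qq = 2
E = 325/36, F = -17/4, G = 13/4; answer radicand W^2 = 203/18
unnormalised second-form numerators: l = 0, m = -2, n = 2; L = l/sqrt(203/18), and similarly M = m/sqrt(W^2), N = n/sqrt(W^2)
H = (E*n - 2*F*m + G*l) / (2*(EG - F^2)*sqrt(W^2)); E*n - 2*F*m + G*l = 19/18, EG - F^2 = 203/18, so H = (19/406)/sqrt(203/18)
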